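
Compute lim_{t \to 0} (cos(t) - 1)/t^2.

-1/2

Direct substitution gives 0/0.
Apply L'Hôpital: lim (-sin(t))/(2*t), still 0/0.
After 2 applications of L'Hôpital's rule the quotient is (-cos(t))/(2); substituting t = 0 gives -1/2.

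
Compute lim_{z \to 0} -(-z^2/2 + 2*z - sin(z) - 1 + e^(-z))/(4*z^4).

-1/96

Substitution gives 0/0 (the numerator vanishes to order 4).
Expand each term to order z^4: the coefficient of z^4 in e^(-z) is 1/24 and in −sin(z) is 0.
Lower-order terms cancel with the polynomial part, so the numerator is (1/24)·z^4 + o(z^4), and the limit is (1/24)/(-4) = -1/96.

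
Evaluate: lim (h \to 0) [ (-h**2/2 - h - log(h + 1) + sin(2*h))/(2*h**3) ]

Substitution gives 0/0 (the numerator vanishes to order 3).
Expand each term to order h^3: the coefficient of h^3 in −ln(1 + h) is -1/3 and in sin(2h) is -4/3.
Lower-order terms cancel with the polynomial part, so the numerator is (-5/3)·h^3 + o(h^3), and the limit is (-5/3)/(2) = -5/6.

-5/6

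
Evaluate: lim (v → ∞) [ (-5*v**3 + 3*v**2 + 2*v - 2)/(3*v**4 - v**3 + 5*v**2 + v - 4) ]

The denominator has degree 4 and the numerator degree 3. Dividing numerator and denominator by v^4 sends every term to 0 except the leading denominator term, so the limit is 0.

0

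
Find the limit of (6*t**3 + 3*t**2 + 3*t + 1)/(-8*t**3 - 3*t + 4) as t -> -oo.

Numerator and denominator both have degree 3.
Dividing every term by t^3, all lower-order terms vanish and the limit is the ratio of leading coefficients, 6/(-8) = -3/4.

-3/4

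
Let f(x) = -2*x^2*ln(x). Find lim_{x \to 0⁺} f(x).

0

This is a 0·(−∞) form. Rewrite as -2·ln(x) / x^(−2) and apply L'Hôpital:
the derivative quotient is -2·(1/x) / (−2·x^(−3)) = (2/2)·x^2 → 0.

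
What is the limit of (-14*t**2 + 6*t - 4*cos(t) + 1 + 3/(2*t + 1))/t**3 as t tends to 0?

-24

Substitution gives 0/0 (the numerator vanishes to order 3).
Expand each term to order t^3: the coefficient of t^3 in -4·cos(t) is 0 and in 3·1/(1 + 2t) is -24.
Lower-order terms cancel with the polynomial part, so the numerator is (-24)·t^3 + o(t^3), and the limit is (-24)/(1) = -24.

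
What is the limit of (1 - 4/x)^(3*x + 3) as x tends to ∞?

e^(-12)

Let L be the limit and take ln: ln L = lim (3x + 3)·ln(1 - 4/x) = lim (3x + 3)·(-4/x + O(1/x²)) = -12.
Hence L = e^(-12).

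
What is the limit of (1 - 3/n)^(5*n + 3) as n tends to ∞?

The base → 1 and the exponent → ∞: a 1^∞ form.
Take logarithms: (5n + 3)·ln(1 - 3/n). Since ln(1+u) ~ u for small u, this behaves like (5n)·(-3/n) → -15.
So the limit is e^(-15).

e^(-15)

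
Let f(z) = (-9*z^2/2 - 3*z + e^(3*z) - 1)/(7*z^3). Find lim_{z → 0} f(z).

9/14

Direct substitution gives 0/0.
Apply L'Hôpital: lim (-9*z + 3*e^(3*z) - 3)/(21*z^2), still 0/0.
Apply L'Hôpital: lim (9*e^(3*z) - 9)/(42*z), still 0/0.
After 3 applications of L'Hôpital's rule the quotient is (27*e^(3*z))/(42); substituting z = 0 gives 9/14.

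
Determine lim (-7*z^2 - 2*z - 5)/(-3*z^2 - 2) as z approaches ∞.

Numerator and denominator both have degree 2.
Dividing every term by z^2, all lower-order terms vanish and the limit is the ratio of leading coefficients, -7/(-3) = 7/3.

7/3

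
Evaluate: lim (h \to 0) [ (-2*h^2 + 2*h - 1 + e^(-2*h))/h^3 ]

-4/3

Direct substitution gives 0/0.
Apply L'Hôpital: lim (-4*h + 2 - 2*e^(-2*h))/(3*h^2), still 0/0.
Apply L'Hôpital: lim (-4 + 4*e^(-2*h))/(6*h), still 0/0.
After 3 applications of L'Hôpital's rule the quotient is (-8*e^(-2*h))/(6); substituting h = 0 gives -4/3.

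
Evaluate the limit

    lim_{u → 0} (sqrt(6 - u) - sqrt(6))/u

A 0/0 form; rationalise with √(6 - u) + √6. This collapses the numerator to -u, leaving -1/(√(6 - u) + √6) → -1/(2√6) = -√(6)/12.

-√(6)/12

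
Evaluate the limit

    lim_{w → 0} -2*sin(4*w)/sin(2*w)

Substitution gives 0/0.
Divide numerator and denominator by w: sin(4w)/w → 4 and sin(2w)/w → 2, so the limit is -2·4/2 = -4.

-4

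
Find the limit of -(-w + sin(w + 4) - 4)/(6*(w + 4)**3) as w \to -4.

1/36

Direct substitution gives 0/0.
Apply L'Hôpital: lim (cos(w + 4) - 1)/(-18*(w + 4)^2), still 0/0.
Apply L'Hôpital: lim (-sin(w + 4))/(-36*w - 144), still 0/0.
After 3 applications of L'Hôpital's rule the quotient is (-cos(w + 4))/(-36); substituting w = -4 gives 1/36.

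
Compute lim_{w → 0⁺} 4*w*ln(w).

0

This is a 0·(−∞) form. Rewrite as 4·ln(w) / w^(−1) and apply L'Hôpital:
the derivative quotient is 4·(1/w) / (−1·w^(−2)) = (-4/1)·w^1 → 0.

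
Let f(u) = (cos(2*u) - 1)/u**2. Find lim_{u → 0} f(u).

-2

Direct substitution gives 0/0.
Apply L'Hôpital: lim (-2*sin(2*u))/(2*u), still 0/0.
After 2 applications of L'Hôpital's rule the quotient is (-4*cos(2*u))/(2); substituting u = 0 gives -2.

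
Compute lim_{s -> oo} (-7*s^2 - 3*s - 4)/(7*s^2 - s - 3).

-1

Numerator and denominator both have degree 2.
Dividing every term by s^2, all lower-order terms vanish and the limit is the ratio of leading coefficients, -7/(7) = -1.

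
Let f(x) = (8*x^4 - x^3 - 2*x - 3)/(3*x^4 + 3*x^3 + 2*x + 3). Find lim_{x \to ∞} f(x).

8/3

Numerator and denominator both have degree 4.
Dividing every term by x^4, all lower-order terms vanish and the limit is the ratio of leading coefficients, 8/(3) = 8/3.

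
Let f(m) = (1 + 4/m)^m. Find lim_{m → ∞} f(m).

e^(4)

Write it as [(1 + 4/m)^m]^(1) · (1 + 4/m)^(0). The bracketed term tends to e^(4) and the second factor to 1, so the limit is e^(4).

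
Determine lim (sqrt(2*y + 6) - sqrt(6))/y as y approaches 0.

Substitution gives 0/0. Multiply numerator and denominator by the conjugate √(6 + 2y) + √6.
The numerator becomes (6 + 2y) − 6 = 2y, so the expression simplifies to 2/(√(6 + 2y) + √6).
Letting y → 0 gives 2/(2√6) = √(6)/6.

√(6)/6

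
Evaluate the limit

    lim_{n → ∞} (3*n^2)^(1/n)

1

Base → ∞ and exponent → 0: an ∞^0 form.
Take logs: (1/n)·ln(3·n^2) = (ln 3 + 2·ln n)/n → 0.
So the limit is e^0 = 1.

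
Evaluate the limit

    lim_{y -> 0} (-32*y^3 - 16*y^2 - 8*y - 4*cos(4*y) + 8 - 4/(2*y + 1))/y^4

Substitution gives 0/0 (the numerator vanishes to order 4).
Expand each term to order y^4: the coefficient of y^4 in -4·1/(1 + 2y) is -64 and in -4·cos(4y) is -128/3.
Lower-order terms cancel with the polynomial part, so the numerator is (-320/3)·y^4 + o(y^4), and the limit is (-320/3)/(1) = -320/3.

-320/3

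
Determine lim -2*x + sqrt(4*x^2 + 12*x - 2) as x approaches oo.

This has the form ∞ − ∞. Multiply and divide by the conjugate √(4*x^2 + 12*x - 2) + 2x.
That gives (12x - 2) / (√(4*x^2 + 12*x - 2) + 2x).
Divide numerator and denominator by x: the limit is 12/(2·2) = 3.

3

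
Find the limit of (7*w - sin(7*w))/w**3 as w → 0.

343/6

Direct substitution gives 0/0.
Apply L'Hôpital: lim (7 - 7*cos(7*w))/(3*w^2), still 0/0.
Apply L'Hôpital: lim (49*sin(7*w))/(6*w), still 0/0.
After 3 applications of L'Hôpital's rule the quotient is (343*cos(7*w))/(6); substituting w = 0 gives 343/6.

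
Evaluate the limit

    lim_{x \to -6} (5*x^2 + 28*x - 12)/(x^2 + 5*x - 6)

At x = -6 both the top and bottom vanish — a removable singularity. Factoring out (x + 6) from each leaves (5*x - 2)/(x - 1), which at x = -6 equals 32/7.

32/7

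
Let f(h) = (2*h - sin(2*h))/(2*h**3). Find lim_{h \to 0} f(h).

Direct substitution gives 0/0.
Apply L'Hôpital: lim (2 - 2*cos(2*h))/(6*h^2), still 0/0.
Apply L'Hôpital: lim (4*sin(2*h))/(12*h), still 0/0.
After 3 applications of L'Hôpital's rule the quotient is (8*cos(2*h))/(12); substituting h = 0 gives 2/3.

2/3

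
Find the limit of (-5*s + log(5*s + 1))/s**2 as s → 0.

-25/2

Direct substitution gives 0/0.
Apply L'Hôpital: lim (-5 + 5/(5*s + 1))/(2*s), still 0/0.
After 2 applications of L'Hôpital's rule the quotient is (-25/(5*s + 1)^2)/(2); substituting s = 0 gives -25/2.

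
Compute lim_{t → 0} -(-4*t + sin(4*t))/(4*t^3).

8/3

Direct substitution gives 0/0.
Apply L'Hôpital: lim (4*cos(4*t) - 4)/(-12*t^2), still 0/0.
Apply L'Hôpital: lim (-16*sin(4*t))/(-24*t), still 0/0.
After 3 applications of L'Hôpital's rule the quotient is (-64*cos(4*t))/(-24); substituting t = 0 gives 8/3.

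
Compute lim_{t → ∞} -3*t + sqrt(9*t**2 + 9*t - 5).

3/2

An ∞ − ∞ form. Rationalising with the conjugate, the difference becomes (9t - 5) / (√(9*t^2 + 9*t - 5) + 3t).
For large t the denominator behaves like 2·3t, so the quotient tends to 9/6 = 3/2.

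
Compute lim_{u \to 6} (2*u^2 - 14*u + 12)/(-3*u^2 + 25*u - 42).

-10/11

Since u = 6 makes numerator and denominator zero, (u - 6) divides both.
Cancelling it gives (2*u - 2)/(7 - 3*u); now plug in u = 6 to get -10/11.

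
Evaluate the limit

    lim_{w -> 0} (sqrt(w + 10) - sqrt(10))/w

A 0/0 form; rationalise with √(10 + w) + √10. This collapses the numerator to w, leaving 1/(√(10 + w) + √10) → 1/(2√10) = √(10)/20.

√(10)/20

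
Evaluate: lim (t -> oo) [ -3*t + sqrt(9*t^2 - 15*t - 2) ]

-5/2

This has the form ∞ − ∞. Multiply and divide by the conjugate √(9*t^2 - 15*t - 2) + 3t.
That gives (-15t - 2) / (√(9*t^2 - 15*t - 2) + 3t).
Divide numerator and denominator by t: the limit is -15/(2·3) = -5/2.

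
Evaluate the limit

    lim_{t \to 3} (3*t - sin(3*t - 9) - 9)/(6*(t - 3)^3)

3/4

Direct substitution gives 0/0.
Apply L'Hôpital: lim (3 - 3*cos(3*t - 9))/(18*(t - 3)^2), still 0/0.
Apply L'Hôpital: lim (9*sin(3*t - 9))/(36*t - 108), still 0/0.
After 3 applications of L'Hôpital's rule the quotient is (27*cos(3*t - 9))/(36); substituting t = 3 gives 3/4.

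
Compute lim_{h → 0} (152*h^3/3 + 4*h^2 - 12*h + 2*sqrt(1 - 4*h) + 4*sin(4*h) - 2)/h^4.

Substitution gives 0/0; apply L'Hôpital's rule 4 times.
After differentiating numerator and denominator 4 times the quotient is (1024*sin(4*h) - 480/(1 - 4*h)^(7/2))/(24); at h = 0 this is -20.

-20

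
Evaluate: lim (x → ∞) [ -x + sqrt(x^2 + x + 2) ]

1/2

An ∞ − ∞ form. Rationalising with the conjugate, the difference becomes (x + 2) / (√(x^2 + x + 2) + x).
For large x the denominator behaves like 2·x, so the quotient tends to 1/2 = 1/2.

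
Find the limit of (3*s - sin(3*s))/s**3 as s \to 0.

Direct substitution gives 0/0.
Apply L'Hôpital: lim (3 - 3*cos(3*s))/(3*s^2), still 0/0.
Apply L'Hôpital: lim (9*sin(3*s))/(6*s), still 0/0.
After 3 applications of L'Hôpital's rule the quotient is (27*cos(3*s))/(6); substituting s = 0 gives 9/2.

9/2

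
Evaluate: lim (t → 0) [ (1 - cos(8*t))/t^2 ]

Substitution gives 0/0.
Use (1 − cos u)/u² → 1/2 with u = 8t: the limit is 8²/(2·1) = 32.

32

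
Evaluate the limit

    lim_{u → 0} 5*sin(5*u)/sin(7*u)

Substitution gives 0/0.
Divide numerator and denominator by u: sin(5u)/u → 5 and sin(7u)/u → 7, so the limit is 5·5/7 = 25/7.

25/7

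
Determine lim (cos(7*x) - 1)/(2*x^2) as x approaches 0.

Direct substitution gives 0/0.
Apply L'Hôpital: lim (-7*sin(7*x))/(4*x), still 0/0.
After 2 applications of L'Hôpital's rule the quotient is (-49*cos(7*x))/(4); substituting x = 0 gives -49/4.

-49/4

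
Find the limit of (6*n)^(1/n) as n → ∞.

1

Base → ∞ and exponent → 0: an ∞^0 form.
Take logs: (1/n)·ln(6·n^1) = (ln 6 + 1·ln n)/n → 0.
So the limit is e^0 = 1.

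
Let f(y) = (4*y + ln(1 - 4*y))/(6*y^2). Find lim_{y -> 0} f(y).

Direct substitution gives 0/0.
Apply L'Hôpital: lim (4 - 4/(1 - 4*y))/(12*y), still 0/0.
After 2 applications of L'Hôpital's rule the quotient is (-16/(1 - 4*y)^2)/(12); substituting y = 0 gives -4/3.

-4/3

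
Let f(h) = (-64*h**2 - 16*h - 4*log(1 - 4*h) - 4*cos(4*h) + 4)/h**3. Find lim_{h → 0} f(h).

256/3

Substitution gives 0/0 (the numerator vanishes to order 3).
Expand each term to order h^3: the coefficient of h^3 in -4·ln(1 - 4h) is 256/3 and in -4·cos(4h) is 0.
Lower-order terms cancel with the polynomial part, so the numerator is (256/3)·h^3 + o(h^3), and the limit is (256/3)/(1) = 256/3.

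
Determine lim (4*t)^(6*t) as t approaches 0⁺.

Base → 0⁺ and exponent → 0⁺: a 0^0 form.
Take logs: 6t·ln(4t). This is 0·(−∞); rewriting as ln(4t)/(1/(6t)) and applying L'Hôpital gives 0.
Hence the limit is e^0 = 1.

1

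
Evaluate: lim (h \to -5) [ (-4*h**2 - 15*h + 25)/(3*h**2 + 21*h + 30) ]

At h = -5 both the top and bottom vanish — a removable singularity. Factoring out (h + 5) from each leaves (5 - 4*h)/(3*h + 6), which at h = -5 equals -25/9.

-25/9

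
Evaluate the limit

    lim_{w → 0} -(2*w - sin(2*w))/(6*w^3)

Direct substitution gives 0/0.
Apply L'Hôpital: lim (2 - 2*cos(2*w))/(-18*w^2), still 0/0.
Apply L'Hôpital: lim (4*sin(2*w))/(-36*w), still 0/0.
After 3 applications of L'Hôpital's rule the quotient is (8*cos(2*w))/(-36); substituting w = 0 gives -2/9.

-2/9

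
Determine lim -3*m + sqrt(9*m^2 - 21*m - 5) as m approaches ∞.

An ∞ − ∞ form. Rationalising with the conjugate, the difference becomes (-21m - 5) / (√(9*m^2 - 21*m - 5) + 3m).
For large m the denominator behaves like 2·3m, so the quotient tends to -21/6 = -7/2.

-7/2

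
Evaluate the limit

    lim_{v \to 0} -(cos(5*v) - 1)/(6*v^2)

Direct substitution gives 0/0.
Apply L'Hôpital: lim (-5*sin(5*v))/(-12*v), still 0/0.
After 2 applications of L'Hôpital's rule the quotient is (-25*cos(5*v))/(-12); substituting v = 0 gives 25/12.

25/12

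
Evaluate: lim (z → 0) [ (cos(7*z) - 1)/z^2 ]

Direct substitution gives 0/0.
Apply L'Hôpital: lim (-7*sin(7*z))/(2*z), still 0/0.
After 2 applications of L'Hôpital's rule the quotient is (-49*cos(7*z))/(2); substituting z = 0 gives -49/2.

-49/2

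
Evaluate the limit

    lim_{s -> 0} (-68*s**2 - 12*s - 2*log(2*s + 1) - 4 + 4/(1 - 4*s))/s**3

752/3

Substitution gives 0/0; apply L'Hôpital's rule 3 times.
After differentiating numerator and denominator 3 times the quotient is (1536/(4*s - 1)^4 - 32/(2*s + 1)^3)/(6); at s = 0 this is 752/3.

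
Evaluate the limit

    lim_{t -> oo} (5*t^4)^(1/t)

1

Base → ∞ and exponent → 0: an ∞^0 form.
Take logs: (1/t)·ln(5·t^4) = (ln 5 + 4·ln t)/t → 0.
So the limit is e^0 = 1.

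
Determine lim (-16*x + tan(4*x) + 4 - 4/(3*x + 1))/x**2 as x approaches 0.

-36

Substitution gives 0/0; apply L'Hôpital's rule 2 times.
After differentiating numerator and denominator 2 times the quotient is (32*tan(4*x)/cos(4*x)^2 - 72/(3*x + 1)^3)/(2); at x = 0 this is -36.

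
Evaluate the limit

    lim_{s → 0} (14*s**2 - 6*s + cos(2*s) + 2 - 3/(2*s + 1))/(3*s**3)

Substitution gives 0/0; apply L'Hôpital's rule 3 times.
After differentiating numerator and denominator 3 times the quotient is (8*sin(2*s) + 144/(2*s + 1)^4)/(18); at s = 0 this is 8.

8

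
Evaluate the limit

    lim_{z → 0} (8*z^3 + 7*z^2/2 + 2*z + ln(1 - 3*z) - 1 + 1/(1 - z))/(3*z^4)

-77/12

Substitution gives 0/0; apply L'Hôpital's rule 4 times.
After differentiating numerator and denominator 4 times the quotient is (-486/(3*z - 1)^4 - 24/(z - 1)^5)/(72); at z = 0 this is -77/12.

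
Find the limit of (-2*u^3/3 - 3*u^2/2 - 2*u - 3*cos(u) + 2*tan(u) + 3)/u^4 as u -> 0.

Substitution gives 0/0; apply L'Hôpital's rule 4 times.
After differentiating numerator and denominator 4 times the quotient is (-3*cos(u) + 48*tan(u)^5 + 80*tan(u)^3 + 32*tan(u))/(24); at u = 0 this is -1/8.

-1/8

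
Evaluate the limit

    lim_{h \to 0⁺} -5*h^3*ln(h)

This is a 0·(−∞) form. Rewrite as -5·ln(h) / h^(−3) and apply L'Hôpital:
the derivative quotient is -5·(1/h) / (−3·h^(−4)) = (5/3)·h^3 → 0.

0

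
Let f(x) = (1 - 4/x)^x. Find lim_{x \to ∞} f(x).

The base → 1 and the exponent → ∞: a 1^∞ form.
Take logarithms: (x)·ln(1 - 4/x). Since ln(1+u) ~ u for small u, this behaves like (x)·(-4/x) → -4.
So the limit is e^(-4).

e^(-4)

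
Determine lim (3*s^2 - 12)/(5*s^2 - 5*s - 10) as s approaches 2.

Since s = 2 makes numerator and denominator zero, (s - 2) divides both.
Cancelling it gives (3*s + 6)/(5*s + 5); now plug in s = 2 to get 4/5.

4/5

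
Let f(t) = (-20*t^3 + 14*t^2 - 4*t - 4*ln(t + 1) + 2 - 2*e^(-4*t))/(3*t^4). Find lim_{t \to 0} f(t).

Substitution gives 0/0; apply L'Hôpital's rule 4 times.
After differentiating numerator and denominator 4 times the quotient is (-512*e^(-4*t) + 24/(t + 1)^4)/(72); at t = 0 this is -61/9.

-61/9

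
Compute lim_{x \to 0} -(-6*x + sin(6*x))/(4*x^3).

Direct substitution gives 0/0.
Apply L'Hôpital: lim (6*cos(6*x) - 6)/(-12*x^2), still 0/0.
Apply L'Hôpital: lim (-36*sin(6*x))/(-24*x), still 0/0.
After 3 applications of L'Hôpital's rule the quotient is (-216*cos(6*x))/(-24); substituting x = 0 gives 9.

9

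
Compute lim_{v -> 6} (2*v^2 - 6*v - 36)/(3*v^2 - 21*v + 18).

6/5

At v = 6 both the top and bottom vanish — a removable singularity. Factoring out (v - 6) from each leaves (2*v + 6)/(3*v - 3), which at v = 6 equals 6/5.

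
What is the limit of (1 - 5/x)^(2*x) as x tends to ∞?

e^(-10)

Write it as [(1 - 5/x)^x]^(2) · (1 - 5/x)^(0). The bracketed term tends to e^(-5) and the second factor to 1, so the limit is e^(-10).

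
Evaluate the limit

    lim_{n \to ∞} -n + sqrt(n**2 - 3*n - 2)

An ∞ − ∞ form. Rationalising with the conjugate, the difference becomes (-3n - 2) / (√(n^2 - 3*n - 2) + n).
For large n the denominator behaves like 2·n, so the quotient tends to -3/2 = -3/2.

-3/2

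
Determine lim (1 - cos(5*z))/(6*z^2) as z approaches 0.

25/12

Substitution gives 0/0.
Use (1 − cos u)/u² → 1/2 with u = 5z: the limit is 5²/(2·6) = 25/12.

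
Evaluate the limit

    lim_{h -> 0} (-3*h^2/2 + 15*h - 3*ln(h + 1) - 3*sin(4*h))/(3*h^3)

31/3

Substitution gives 0/0; apply L'Hôpital's rule 3 times.
After differentiating numerator and denominator 3 times the quotient is (192*cos(4*h) - 6/(h + 1)^3)/(18); at h = 0 this is 31/3.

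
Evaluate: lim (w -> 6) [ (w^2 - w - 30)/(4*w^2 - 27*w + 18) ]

Since w = 6 makes numerator and denominator zero, (w - 6) divides both.
Cancelling it gives (w + 5)/(4*w - 3); now plug in w = 6 to get 11/21.

11/21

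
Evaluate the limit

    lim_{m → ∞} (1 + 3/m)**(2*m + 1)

e^(6)

Write it as [(1 + 3/m)^m]^(2) · (1 + 3/m)^(1). The bracketed term tends to e^(3) and the second factor to 1, so the limit is e^(6).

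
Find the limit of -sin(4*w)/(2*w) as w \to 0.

-2

Substitution gives 0/0.
Write it as (4/(-2))·sin(4w)/(4w); since sin(u)/u → 1, the limit is -2.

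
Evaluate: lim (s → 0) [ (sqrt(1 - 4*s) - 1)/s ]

A 0/0 form; rationalise with √(1 - 4s) + √1. This collapses the numerator to -4s, leaving -4/(√(1 - 4s) + √1) → -4/(2√1) = -2.

-2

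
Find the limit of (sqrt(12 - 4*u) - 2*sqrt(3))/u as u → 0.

-√(3)/3

A 0/0 form; rationalise with √(12 - 4u) + √12. This collapses the numerator to -4u, leaving -4/(√(12 - 4u) + √12) → -4/(2√12) = -√(3)/3.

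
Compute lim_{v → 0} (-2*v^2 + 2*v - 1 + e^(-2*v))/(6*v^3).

-2/9

Direct substitution gives 0/0.
Apply L'Hôpital: lim (-4*v + 2 - 2*e^(-2*v))/(18*v^2), still 0/0.
Apply L'Hôpital: lim (-4 + 4*e^(-2*v))/(36*v), still 0/0.
After 3 applications of L'Hôpital's rule the quotient is (-8*e^(-2*v))/(36); substituting v = 0 gives -2/9.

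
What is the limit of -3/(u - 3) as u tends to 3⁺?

-∞

As u → 3⁺, (u - 3) → 0⁺, so (u - 3)^1 → 0⁺ and -3/(u - 3)^1 → -∞.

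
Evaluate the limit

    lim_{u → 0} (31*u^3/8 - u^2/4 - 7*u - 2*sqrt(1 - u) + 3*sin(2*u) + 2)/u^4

Substitution gives 0/0 (the numerator vanishes to order 4).
Expand each term to order u^4: the coefficient of u^4 in 3·sin(2u) is 0 and in -2·√(1 - u) is 5/64.
Lower-order terms cancel with the polynomial part, so the numerator is (5/64)·u^4 + o(u^4), and the limit is (5/64)/(1) = 5/64.

5/64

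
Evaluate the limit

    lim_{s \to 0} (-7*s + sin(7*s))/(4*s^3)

-343/24

Direct substitution gives 0/0.
Apply L'Hôpital: lim (7*cos(7*s) - 7)/(12*s^2), still 0/0.
Apply L'Hôpital: lim (-49*sin(7*s))/(24*s), still 0/0.
After 3 applications of L'Hôpital's rule the quotient is (-343*cos(7*s))/(24); substituting s = 0 gives -343/24.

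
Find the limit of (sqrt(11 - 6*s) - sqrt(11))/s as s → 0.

A 0/0 form; rationalise with √(11 - 6s) + √11. This collapses the numerator to -6s, leaving -6/(√(11 - 6s) + √11) → -6/(2√11) = -3*√(11)/11.

-3*√(11)/11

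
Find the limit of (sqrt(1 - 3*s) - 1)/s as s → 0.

-3/2

A 0/0 form; rationalise with √(1 - 3s) + √1. This collapses the numerator to -3s, leaving -3/(√(1 - 3s) + √1) → -3/(2√1) = -3/2.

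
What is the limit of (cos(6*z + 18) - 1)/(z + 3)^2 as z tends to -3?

-18

Direct substitution gives 0/0.
Apply L'Hôpital: lim (-6*sin(6*z + 18))/(2*z + 6), still 0/0.
After 2 applications of L'Hôpital's rule the quotient is (-36*cos(6*z + 18))/(2); substituting z = -3 gives -18.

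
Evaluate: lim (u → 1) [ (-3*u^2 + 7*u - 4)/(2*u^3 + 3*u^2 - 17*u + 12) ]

-1/5

At u = 1 both the top and bottom vanish — a removable singularity. Factoring out (u - 1) from each leaves (4 - 3*u)/(2*u^2 + 5*u - 12), which at u = 1 equals -1/5.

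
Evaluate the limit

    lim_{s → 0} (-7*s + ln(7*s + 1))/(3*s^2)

-49/6

Direct substitution gives 0/0.
Apply L'Hôpital: lim (-7 + 7/(7*s + 1))/(6*s), still 0/0.
After 2 applications of L'Hôpital's rule the quotient is (-49/(7*s + 1)^2)/(6); substituting s = 0 gives -49/6.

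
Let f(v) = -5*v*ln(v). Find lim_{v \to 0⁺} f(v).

This is a 0·(−∞) form. Rewrite as -5·ln(v) / v^(−1) and apply L'Hôpital:
the derivative quotient is -5·(1/v) / (−1·v^(−2)) = (5/1)·v^1 → 0.

0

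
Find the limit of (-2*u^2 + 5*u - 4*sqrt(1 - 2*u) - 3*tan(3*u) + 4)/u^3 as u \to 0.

-25

Substitution gives 0/0 (the numerator vanishes to order 3).
Expand each term to order u^3: the coefficient of u^3 in -3·tan(3u) is -27 and in -4·√(1 - 2u) is 2.
Lower-order terms cancel with the polynomial part, so the numerator is (-25)·u^3 + o(u^3), and the limit is (-25)/(1) = -25.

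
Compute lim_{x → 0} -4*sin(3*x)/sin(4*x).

Substitution gives 0/0.
Divide numerator and denominator by x: sin(3x)/x → 3 and sin(4x)/x → 4, so the limit is -4·3/4 = -3.

-3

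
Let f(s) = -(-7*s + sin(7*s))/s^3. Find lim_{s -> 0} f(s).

343/6

Direct substitution gives 0/0.
Apply L'Hôpital: lim (7*cos(7*s) - 7)/(-3*s^2), still 0/0.
Apply L'Hôpital: lim (-49*sin(7*s))/(-6*s), still 0/0.
After 3 applications of L'Hôpital's rule the quotient is (-343*cos(7*s))/(-6); substituting s = 0 gives 343/6.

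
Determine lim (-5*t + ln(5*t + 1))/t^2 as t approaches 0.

Direct substitution gives 0/0.
Apply L'Hôpital: lim (-5 + 5/(5*t + 1))/(2*t), still 0/0.
After 2 applications of L'Hôpital's rule the quotient is (-25/(5*t + 1)^2)/(2); substituting t = 0 gives -25/2.

-25/2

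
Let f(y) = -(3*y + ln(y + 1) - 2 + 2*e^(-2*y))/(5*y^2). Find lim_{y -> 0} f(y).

Substitution gives 0/0 (the numerator vanishes to order 2).
Expand each term to order y^2: the coefficient of y^2 in ln(1 + y) is -1/2 and in 2·e^(-2y) is 4.
Lower-order terms cancel with the polynomial part, so the numerator is (7/2)·y^2 + o(y^2), and the limit is (7/2)/(-5) = -7/10.

-7/10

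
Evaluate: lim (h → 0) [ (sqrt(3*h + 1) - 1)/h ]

Substitution gives 0/0. Multiply numerator and denominator by the conjugate √(1 + 3h) + √1.
The numerator becomes (1 + 3h) − 1 = 3h, so the expression simplifies to 3/(√(1 + 3h) + √1).
Letting h → 0 gives 3/(2√1) = 3/2.

3/2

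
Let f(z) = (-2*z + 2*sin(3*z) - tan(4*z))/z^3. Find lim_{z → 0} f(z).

-91/3

Substitution gives 0/0; apply L'Hôpital's rule 3 times.
After differentiating numerator and denominator 3 times the quotient is (-54*cos(3*z) - 384*tan(4*z)^4 - 512*tan(4*z)^2 - 128)/(6); at z = 0 this is -91/3.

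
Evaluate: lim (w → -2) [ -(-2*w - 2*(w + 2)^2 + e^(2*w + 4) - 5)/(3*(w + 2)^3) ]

Direct substitution gives 0/0.
Apply L'Hôpital: lim (-4*w + 2*e^(2*w + 4) - 10)/(-9*(w + 2)^2), still 0/0.
Apply L'Hôpital: lim (4*e^(2*w + 4) - 4)/(-18*w - 36), still 0/0.
After 3 applications of L'Hôpital's rule the quotient is (8*e^(2*w + 4))/(-18); substituting w = -2 gives -4/9.

-4/9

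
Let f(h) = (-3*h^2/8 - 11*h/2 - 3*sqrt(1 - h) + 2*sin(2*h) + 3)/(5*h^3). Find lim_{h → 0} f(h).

-119/240

Substitution gives 0/0 (the numerator vanishes to order 3).
Expand each term to order h^3: the coefficient of h^3 in 2·sin(2h) is -8/3 and in -3·√(1 - h) is 3/16.
Lower-order terms cancel with the polynomial part, so the numerator is (-119/48)·h^3 + o(h^3), and the limit is (-119/48)/(5) = -119/240.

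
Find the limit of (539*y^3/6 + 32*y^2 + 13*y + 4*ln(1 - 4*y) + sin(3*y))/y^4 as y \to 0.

Substitution gives 0/0; apply L'Hôpital's rule 4 times.
After differentiating numerator and denominator 4 times the quotient is (81*sin(3*y) - 6144/(4*y - 1)^4)/(24); at y = 0 this is -256.

-256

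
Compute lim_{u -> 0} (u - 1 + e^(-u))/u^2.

1/2

Direct substitution gives 0/0.
Apply L'Hôpital: lim (1 - e^(-u))/(2*u), still 0/0.
After 2 applications of L'Hôpital's rule the quotient is (e^(-u))/(2); substituting u = 0 gives 1/2.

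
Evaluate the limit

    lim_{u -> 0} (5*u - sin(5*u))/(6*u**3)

Direct substitution gives 0/0.
Apply L'Hôpital: lim (5 - 5*cos(5*u))/(18*u^2), still 0/0.
Apply L'Hôpital: lim (25*sin(5*u))/(36*u), still 0/0.
After 3 applications of L'Hôpital's rule the quotient is (125*cos(5*u))/(36); substituting u = 0 gives 125/36.

125/36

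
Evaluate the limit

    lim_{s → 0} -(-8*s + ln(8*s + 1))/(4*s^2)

Direct substitution gives 0/0.
Apply L'Hôpital: lim (-8 + 8/(8*s + 1))/(-8*s), still 0/0.
After 2 applications of L'Hôpital's rule the quotient is (-64/(8*s + 1)^2)/(-8); substituting s = 0 gives 8.

8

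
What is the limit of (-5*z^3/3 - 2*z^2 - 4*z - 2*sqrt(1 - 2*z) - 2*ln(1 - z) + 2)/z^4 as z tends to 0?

Substitution gives 0/0; apply L'Hôpital's rule 4 times.
After differentiating numerator and denominator 4 times the quotient is (12/(z - 1)^4 + 30/(1 - 2*z)^(7/2))/(24); at z = 0 this is 7/4.

7/4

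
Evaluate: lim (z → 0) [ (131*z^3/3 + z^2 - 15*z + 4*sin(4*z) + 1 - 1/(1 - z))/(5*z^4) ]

Substitution gives 0/0; apply L'Hôpital's rule 4 times.
After differentiating numerator and denominator 4 times the quotient is (1024*sin(4*z) + 24/(z - 1)^5)/(120); at z = 0 this is -1/5.

-1/5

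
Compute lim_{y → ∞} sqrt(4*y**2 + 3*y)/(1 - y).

-2

For large |y|, √(4*y^2 + 3*y) ≈ √4·|y| and the denominator ≈ -y.
Since y → +∞, |y| = y, giving √4/(-1) = -2.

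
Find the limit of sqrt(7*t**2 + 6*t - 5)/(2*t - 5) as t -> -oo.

For large |t|, √(7*t^2 + 6*t - 5) ≈ √7·|t| and the denominator ≈ 2t.
Since t → −∞, |t| = −t, giving −√7/(2) = -√(7)/2.

-√(7)/2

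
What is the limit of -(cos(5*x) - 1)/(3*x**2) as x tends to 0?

Direct substitution gives 0/0.
Apply L'Hôpital: lim (-5*sin(5*x))/(-6*x), still 0/0.
After 2 applications of L'Hôpital's rule the quotient is (-25*cos(5*x))/(-6); substituting x = 0 gives 25/6.

25/6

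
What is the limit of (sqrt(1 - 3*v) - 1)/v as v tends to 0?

Substitution gives 0/0. Multiply numerator and denominator by the conjugate √(1 - 3v) + √1.
The numerator becomes (1 - 3v) − 1 = -3v, so the expression simplifies to -3/(√(1 - 3v) + √1).
Letting v → 0 gives -3/(2√1) = -3/2.

-3/2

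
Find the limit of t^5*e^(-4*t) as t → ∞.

Write as t^5/e^{4t}, an ∞/∞ form.
Exponential growth dominates any polynomial, so repeated L'Hôpital (or the standard result) gives 0.

0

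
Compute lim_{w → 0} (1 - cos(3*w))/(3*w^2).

Substitution gives 0/0.
Use (1 − cos u)/u² → 1/2 with u = 3w: the limit is 3²/(2·3) = 3/2.

3/2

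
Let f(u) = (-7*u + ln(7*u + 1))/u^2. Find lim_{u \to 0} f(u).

Direct substitution gives 0/0.
Apply L'Hôpital: lim (-7 + 7/(7*u + 1))/(2*u), still 0/0.
After 2 applications of L'Hôpital's rule the quotient is (-49/(7*u + 1)^2)/(2); substituting u = 0 gives -49/2.

-49/2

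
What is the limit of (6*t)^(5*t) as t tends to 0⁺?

Base → 0⁺ and exponent → 0⁺: a 0^0 form.
Take logs: 5t·ln(6t). This is 0·(−∞); rewriting as ln(6t)/(1/(5t)) and applying L'Hôpital gives 0.
Hence the limit is e^0 = 1.

1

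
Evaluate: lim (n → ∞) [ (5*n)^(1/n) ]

1

Base → ∞ and exponent → 0: an ∞^0 form.
Take logs: (1/n)·ln(5·n^1) = (ln 5 + 1·ln n)/n → 0.
So the limit is e^0 = 1.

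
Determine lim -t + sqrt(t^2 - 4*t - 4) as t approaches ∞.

-2

An ∞ − ∞ form. Rationalising with the conjugate, the difference becomes (-4t - 4) / (√(t^2 - 4*t - 4) + t).
For large t the denominator behaves like 2·t, so the quotient tends to -4/2 = -2.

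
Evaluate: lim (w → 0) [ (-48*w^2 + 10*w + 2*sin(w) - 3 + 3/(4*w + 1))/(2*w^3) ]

-577/6

Substitution gives 0/0; apply L'Hôpital's rule 3 times.
After differentiating numerator and denominator 3 times the quotient is (-2*cos(w) - 1152/(4*w + 1)^4)/(12); at w = 0 this is -577/6.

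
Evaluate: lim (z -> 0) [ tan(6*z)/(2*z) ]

Substitution gives 0/0.
Since tan(u)/u → 1 as u → 0, tan(6z)/(6z) → 1 and the limit is 6/2 = 3.

3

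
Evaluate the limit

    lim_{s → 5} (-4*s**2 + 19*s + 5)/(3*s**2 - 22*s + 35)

-21/8

Direct substitution gives 0/0, so factor. Both numerator and denominator have (s - 5) as a factor.
After cancelling, the expression reduces to (-4*s - 1)/(3*s - 7).
Substituting s = 5 gives -21/8.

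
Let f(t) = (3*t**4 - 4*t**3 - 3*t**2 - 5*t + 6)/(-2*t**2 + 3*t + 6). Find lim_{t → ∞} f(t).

The numerator has higher degree (4 > 2); the quotient behaves like (3/(-2))·t^2 for large |t|.
As t → +∞ this diverges to -∞.

-∞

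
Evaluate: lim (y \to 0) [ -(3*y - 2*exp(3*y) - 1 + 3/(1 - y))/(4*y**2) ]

3/2

Substitution gives 0/0 (the numerator vanishes to order 2).
Expand each term to order y^2: the coefficient of y^2 in 3·1/(1 - y) is 3 and in -2·e^(3y) is -9.
Lower-order terms cancel with the polynomial part, so the numerator is (-6)·y^2 + o(y^2), and the limit is (-6)/(-4) = 3/2.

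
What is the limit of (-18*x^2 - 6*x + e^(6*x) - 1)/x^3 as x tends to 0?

Direct substitution gives 0/0.
Apply L'Hôpital: lim (-36*x + 6*e^(6*x) - 6)/(3*x^2), still 0/0.
Apply L'Hôpital: lim (36*e^(6*x) - 36)/(6*x), still 0/0.
After 3 applications of L'Hôpital's rule the quotient is (216*e^(6*x))/(6); substituting x = 0 gives 36.

36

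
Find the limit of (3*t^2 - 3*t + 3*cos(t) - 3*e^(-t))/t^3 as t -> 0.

1/2

Substitution gives 0/0 (the numerator vanishes to order 3).
Expand each term to order t^3: the coefficient of t^3 in -3·e^(-t) is 1/2 and in 3·cos(t) is 0.
Lower-order terms cancel with the polynomial part, so the numerator is (1/2)·t^3 + o(t^3), and the limit is (1/2)/(1) = 1/2.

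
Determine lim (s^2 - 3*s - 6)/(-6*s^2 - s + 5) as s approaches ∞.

-1/6

Numerator and denominator both have degree 2.
Dividing every term by s^2, all lower-order terms vanish and the limit is the ratio of leading coefficients, 1/(-6) = -1/6.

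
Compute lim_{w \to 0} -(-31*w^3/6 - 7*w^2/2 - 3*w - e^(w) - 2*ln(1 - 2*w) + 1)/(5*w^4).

Substitution gives 0/0 (the numerator vanishes to order 4).
Expand each term to order w^4: the coefficient of w^4 in −e^(w) is -1/24 and in -2·ln(1 - 2w) is 8.
Lower-order terms cancel with the polynomial part, so the numerator is (191/24)·w^4 + o(w^4), and the limit is (191/24)/(-5) = -191/120.

-191/120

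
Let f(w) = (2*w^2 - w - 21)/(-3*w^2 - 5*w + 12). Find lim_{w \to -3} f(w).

Since w = -3 makes numerator and denominator zero, (w + 3) divides both.
Cancelling it gives (2*w - 7)/(4 - 3*w); now plug in w = -3 to get -1.

-1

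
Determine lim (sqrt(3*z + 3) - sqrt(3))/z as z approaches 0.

√(3)/2

A 0/0 form; rationalise with √(3 + 3z) + √3. This collapses the numerator to 3z, leaving 3/(√(3 + 3z) + √3) → 3/(2√3) = √(3)/2.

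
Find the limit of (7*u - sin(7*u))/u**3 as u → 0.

Direct substitution gives 0/0.
Apply L'Hôpital: lim (7 - 7*cos(7*u))/(3*u^2), still 0/0.
Apply L'Hôpital: lim (49*sin(7*u))/(6*u), still 0/0.
After 3 applications of L'Hôpital's rule the quotient is (343*cos(7*u))/(6); substituting u = 0 gives 343/6.

343/6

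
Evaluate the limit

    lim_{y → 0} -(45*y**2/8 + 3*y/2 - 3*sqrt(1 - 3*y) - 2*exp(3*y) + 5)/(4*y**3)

63/64

Substitution gives 0/0; apply L'Hôpital's rule 3 times.
After differentiating numerator and denominator 3 times the quotient is (-54*e^(3*y) + 243/(8*(1 - 3*y)^(5/2)))/(-24); at y = 0 this is 63/64.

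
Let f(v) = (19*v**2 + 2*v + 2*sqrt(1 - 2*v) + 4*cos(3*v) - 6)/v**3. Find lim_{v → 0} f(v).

Substitution gives 0/0; apply L'Hôpital's rule 3 times.
After differentiating numerator and denominator 3 times the quotient is (108*sin(3*v) - 6/(1 - 2*v)^(5/2))/(6); at v = 0 this is -1.

-1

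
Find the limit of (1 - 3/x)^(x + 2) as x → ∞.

e^(-3)

Let L be the limit and take ln: ln L = lim (x + 2)·ln(1 - 3/x) = lim (x + 2)·(-3/x + O(1/x²)) = -3.
Hence L = e^(-3).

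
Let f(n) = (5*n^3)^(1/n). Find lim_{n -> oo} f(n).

1

Base → ∞ and exponent → 0: an ∞^0 form.
Take logs: (1/n)·ln(5·n^3) = (ln 5 + 3·ln n)/n → 0.
So the limit is e^0 = 1.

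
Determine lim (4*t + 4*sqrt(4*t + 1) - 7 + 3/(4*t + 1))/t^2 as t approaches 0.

40

Substitution gives 0/0 (the numerator vanishes to order 2).
Expand each term to order t^2: the coefficient of t^2 in 3·1/(1 + 4t) is 48 and in 4·√(1 + 4t) is -8.
Lower-order terms cancel with the polynomial part, so the numerator is (40)·t^2 + o(t^2), and the limit is (40)/(1) = 40.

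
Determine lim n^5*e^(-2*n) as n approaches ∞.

0

Write as n^5/e^{2n}, an ∞/∞ form.
Exponential growth dominates any polynomial, so repeated L'Hôpital (or the standard result) gives 0.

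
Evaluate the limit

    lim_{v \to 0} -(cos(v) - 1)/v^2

1/2

Direct substitution gives 0/0.
Apply L'Hôpital: lim (-sin(v))/(-2*v), still 0/0.
After 2 applications of L'Hôpital's rule the quotient is (-cos(v))/(-2); substituting v = 0 gives 1/2.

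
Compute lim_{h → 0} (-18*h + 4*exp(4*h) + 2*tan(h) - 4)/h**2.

32

Substitution gives 0/0 (the numerator vanishes to order 2).
Expand each term to order h^2: the coefficient of h^2 in 2·tan(h) is 0 and in 4·e^(4h) is 32.
Lower-order terms cancel with the polynomial part, so the numerator is (32)·h^2 + o(h^2), and the limit is (32)/(1) = 32.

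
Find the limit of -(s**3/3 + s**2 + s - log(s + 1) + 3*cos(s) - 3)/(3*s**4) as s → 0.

-1/8

Substitution gives 0/0; apply L'Hôpital's rule 4 times.
After differentiating numerator and denominator 4 times the quotient is (3*cos(s) + 6/(s + 1)^4)/(-72); at s = 0 this is -1/8.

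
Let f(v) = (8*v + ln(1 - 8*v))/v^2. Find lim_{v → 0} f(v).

Direct substitution gives 0/0.
Apply L'Hôpital: lim (8 - 8/(1 - 8*v))/(2*v), still 0/0.
After 2 applications of L'Hôpital's rule the quotient is (-64/(1 - 8*v)^2)/(2); substituting v = 0 gives -32.

-32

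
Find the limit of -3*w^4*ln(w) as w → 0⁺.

This is a 0·(−∞) form. Rewrite as -3·ln(w) / w^(−4) and apply L'Hôpital:
the derivative quotient is -3·(1/w) / (−4·w^(−5)) = (3/4)·w^4 → 0.

0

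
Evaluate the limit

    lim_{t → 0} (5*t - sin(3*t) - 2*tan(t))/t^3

Substitution gives 0/0; apply L'Hôpital's rule 3 times.
After differentiating numerator and denominator 3 times the quotient is (27*cos(3*t) - 12*tan(t)^4 - 16*tan(t)^2 - 4)/(6); at t = 0 this is 23/6.

23/6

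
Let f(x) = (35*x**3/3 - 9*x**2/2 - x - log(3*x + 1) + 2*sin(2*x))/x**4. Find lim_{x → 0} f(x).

Substitution gives 0/0 (the numerator vanishes to order 4).
Expand each term to order x^4: the coefficient of x^4 in −ln(1 + 3x) is 81/4 and in 2·sin(2x) is 0.
Lower-order terms cancel with the polynomial part, so the numerator is (81/4)·x^4 + o(x^4), and the limit is (81/4)/(1) = 81/4.

81/4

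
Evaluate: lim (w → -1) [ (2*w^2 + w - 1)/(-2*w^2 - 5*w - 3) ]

Direct substitution gives 0/0, so factor. Both numerator and denominator have (w + 1) as a factor.
After cancelling, the expression reduces to (2*w - 1)/(-2*w - 3).
Substituting w = -1 gives 3.

3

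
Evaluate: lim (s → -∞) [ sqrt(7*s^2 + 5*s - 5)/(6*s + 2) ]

-√(7)/6

For large |s|, √(7*s^2 + 5*s - 5) ≈ √7·|s| and the denominator ≈ 6s.
Since s → −∞, |s| = −s, giving −√7/(6) = -√(7)/6.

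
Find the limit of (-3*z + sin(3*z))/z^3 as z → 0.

-9/2

Direct substitution gives 0/0.
Apply L'Hôpital: lim (3*cos(3*z) - 3)/(3*z^2), still 0/0.
Apply L'Hôpital: lim (-9*sin(3*z))/(6*z), still 0/0.
After 3 applications of L'Hôpital's rule the quotient is (-27*cos(3*z))/(6); substituting z = 0 gives -9/2.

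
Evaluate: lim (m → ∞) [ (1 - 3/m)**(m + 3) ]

e^(-3)

Let L be the limit and take ln: ln L = lim (m + 3)·ln(1 - 3/m) = lim (m + 3)·(-3/m + O(1/m²)) = -3.
Hence L = e^(-3).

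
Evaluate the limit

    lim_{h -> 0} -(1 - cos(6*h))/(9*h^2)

-2

Substitution gives 0/0.
Use (1 − cos u)/u² → 1/2 with u = 6h: the limit is 6²/(2·(-9)) = -2.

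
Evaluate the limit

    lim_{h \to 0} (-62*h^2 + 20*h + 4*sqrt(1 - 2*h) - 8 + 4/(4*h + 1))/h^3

-258

Substitution gives 0/0; apply L'Hôpital's rule 3 times.
After differentiating numerator and denominator 3 times the quotient is (-1536/(4*h + 1)^4 - 12/(1 - 2*h)^(5/2))/(6); at h = 0 this is -258.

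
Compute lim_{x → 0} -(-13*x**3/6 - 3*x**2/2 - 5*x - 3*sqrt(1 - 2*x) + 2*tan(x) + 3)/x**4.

Substitution gives 0/0; apply L'Hôpital's rule 4 times.
After differentiating numerator and denominator 4 times the quotient is (48*tan(x)^3/cos(x)^2 + 32*tan(x)/cos(x)^2 + 45/(1 - 2*x)^(7/2))/(-24); at x = 0 this is -15/8.

-15/8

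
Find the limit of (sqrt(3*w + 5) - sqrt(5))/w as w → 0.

Substitution gives 0/0. Multiply numerator and denominator by the conjugate √(5 + 3w) + √5.
The numerator becomes (5 + 3w) − 5 = 3w, so the expression simplifies to 3/(√(5 + 3w) + √5).
Letting w → 0 gives 3/(2√5) = 3*√(5)/10.

3*√(5)/10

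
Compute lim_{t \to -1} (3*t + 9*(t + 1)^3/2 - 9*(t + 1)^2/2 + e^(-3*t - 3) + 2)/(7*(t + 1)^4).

Direct substitution gives 0/0.
Apply L'Hôpital: lim (-9*t + 27*(t + 1)^2/2 - 3*e^(-3*t - 3) - 6)/(28*(t + 1)^3), still 0/0.
Apply L'Hôpital: lim (27*t + 9*e^(-3*t - 3) + 18)/(84*(t + 1)^2), still 0/0.
Apply L'Hôpital: lim (27 - 27*e^(-3*t - 3))/(168*t + 168), still 0/0.
After 4 applications of L'Hôpital's rule the quotient is (81*e^(-3*t - 3))/(168); substituting t = -1 gives 27/56.

27/56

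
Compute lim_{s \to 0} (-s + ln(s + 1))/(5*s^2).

-1/10

Direct substitution gives 0/0.
Apply L'Hôpital: lim (-1 + 1/(s + 1))/(10*s), still 0/0.
After 2 applications of L'Hôpital's rule the quotient is (-1/(s + 1)^2)/(10); substituting s = 0 gives -1/10.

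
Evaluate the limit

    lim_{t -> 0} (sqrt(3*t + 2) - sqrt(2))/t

3*√(2)/4

Substitution gives 0/0. Multiply numerator and denominator by the conjugate √(2 + 3t) + √2.
The numerator becomes (2 + 3t) − 2 = 3t, so the expression simplifies to 3/(√(2 + 3t) + √2).
Letting t → 0 gives 3/(2√2) = 3*√(2)/4.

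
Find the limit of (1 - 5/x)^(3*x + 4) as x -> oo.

e^(-15)

The base → 1 and the exponent → ∞: a 1^∞ form.
Take logarithms: (3x + 4)·ln(1 - 5/x). Since ln(1+u) ~ u for small u, this behaves like (3x)·(-5/x) → -15.
So the limit is e^(-15).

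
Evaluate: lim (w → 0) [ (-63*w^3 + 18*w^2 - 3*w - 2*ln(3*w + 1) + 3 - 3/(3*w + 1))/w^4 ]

Substitution gives 0/0 (the numerator vanishes to order 4).
Expand each term to order w^4: the coefficient of w^4 in -3·1/(1 + 3w) is -243 and in -2·ln(1 + 3w) is 81/2.
Lower-order terms cancel with the polynomial part, so the numerator is (-405/2)·w^4 + o(w^4), and the limit is (-405/2)/(1) = -405/2.

-405/2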